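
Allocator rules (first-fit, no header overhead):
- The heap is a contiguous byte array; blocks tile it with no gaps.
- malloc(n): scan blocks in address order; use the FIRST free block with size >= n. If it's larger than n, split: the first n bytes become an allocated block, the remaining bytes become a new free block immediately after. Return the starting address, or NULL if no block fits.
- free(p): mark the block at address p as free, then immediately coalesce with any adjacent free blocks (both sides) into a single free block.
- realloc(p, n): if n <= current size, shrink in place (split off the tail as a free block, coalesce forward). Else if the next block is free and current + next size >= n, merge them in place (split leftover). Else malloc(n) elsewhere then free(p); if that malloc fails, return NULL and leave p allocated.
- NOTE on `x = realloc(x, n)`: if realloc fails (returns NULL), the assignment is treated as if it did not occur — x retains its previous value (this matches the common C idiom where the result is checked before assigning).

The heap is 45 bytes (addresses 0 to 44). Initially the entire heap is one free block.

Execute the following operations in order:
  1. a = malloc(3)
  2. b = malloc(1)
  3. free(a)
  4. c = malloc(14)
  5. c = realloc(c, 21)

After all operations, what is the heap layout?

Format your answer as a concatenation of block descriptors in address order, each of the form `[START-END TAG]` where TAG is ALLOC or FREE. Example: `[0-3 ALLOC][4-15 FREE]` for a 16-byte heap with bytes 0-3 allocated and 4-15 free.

Answer: [0-2 FREE][3-3 ALLOC][4-24 ALLOC][25-44 FREE]

Derivation:
Op 1: a = malloc(3) -> a = 0; heap: [0-2 ALLOC][3-44 FREE]
Op 2: b = malloc(1) -> b = 3; heap: [0-2 ALLOC][3-3 ALLOC][4-44 FREE]
Op 3: free(a) -> (freed a); heap: [0-2 FREE][3-3 ALLOC][4-44 FREE]
Op 4: c = malloc(14) -> c = 4; heap: [0-2 FREE][3-3 ALLOC][4-17 ALLOC][18-44 FREE]
Op 5: c = realloc(c, 21) -> c = 4; heap: [0-2 FREE][3-3 ALLOC][4-24 ALLOC][25-44 FREE]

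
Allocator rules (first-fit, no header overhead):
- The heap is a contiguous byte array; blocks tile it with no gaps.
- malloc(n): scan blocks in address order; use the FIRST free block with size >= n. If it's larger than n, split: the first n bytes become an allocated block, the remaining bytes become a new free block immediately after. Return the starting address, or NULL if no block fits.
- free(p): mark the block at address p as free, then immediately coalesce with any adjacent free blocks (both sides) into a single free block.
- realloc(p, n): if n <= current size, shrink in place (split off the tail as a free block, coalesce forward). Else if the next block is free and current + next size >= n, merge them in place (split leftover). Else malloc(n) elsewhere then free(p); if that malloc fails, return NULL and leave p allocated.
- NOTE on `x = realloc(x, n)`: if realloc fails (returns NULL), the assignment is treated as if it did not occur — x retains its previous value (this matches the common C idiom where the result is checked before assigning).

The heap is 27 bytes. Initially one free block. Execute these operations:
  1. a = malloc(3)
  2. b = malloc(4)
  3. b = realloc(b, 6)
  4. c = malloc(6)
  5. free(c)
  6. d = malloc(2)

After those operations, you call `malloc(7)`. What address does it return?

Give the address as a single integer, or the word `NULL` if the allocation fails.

Answer: 11

Derivation:
Op 1: a = malloc(3) -> a = 0; heap: [0-2 ALLOC][3-26 FREE]
Op 2: b = malloc(4) -> b = 3; heap: [0-2 ALLOC][3-6 ALLOC][7-26 FREE]
Op 3: b = realloc(b, 6) -> b = 3; heap: [0-2 ALLOC][3-8 ALLOC][9-26 FREE]
Op 4: c = malloc(6) -> c = 9; heap: [0-2 ALLOC][3-8 ALLOC][9-14 ALLOC][15-26 FREE]
Op 5: free(c) -> (freed c); heap: [0-2 ALLOC][3-8 ALLOC][9-26 FREE]
Op 6: d = malloc(2) -> d = 9; heap: [0-2 ALLOC][3-8 ALLOC][9-10 ALLOC][11-26 FREE]
malloc(7): first-fit scan over [0-2 ALLOC][3-8 ALLOC][9-10 ALLOC][11-26 FREE] -> 11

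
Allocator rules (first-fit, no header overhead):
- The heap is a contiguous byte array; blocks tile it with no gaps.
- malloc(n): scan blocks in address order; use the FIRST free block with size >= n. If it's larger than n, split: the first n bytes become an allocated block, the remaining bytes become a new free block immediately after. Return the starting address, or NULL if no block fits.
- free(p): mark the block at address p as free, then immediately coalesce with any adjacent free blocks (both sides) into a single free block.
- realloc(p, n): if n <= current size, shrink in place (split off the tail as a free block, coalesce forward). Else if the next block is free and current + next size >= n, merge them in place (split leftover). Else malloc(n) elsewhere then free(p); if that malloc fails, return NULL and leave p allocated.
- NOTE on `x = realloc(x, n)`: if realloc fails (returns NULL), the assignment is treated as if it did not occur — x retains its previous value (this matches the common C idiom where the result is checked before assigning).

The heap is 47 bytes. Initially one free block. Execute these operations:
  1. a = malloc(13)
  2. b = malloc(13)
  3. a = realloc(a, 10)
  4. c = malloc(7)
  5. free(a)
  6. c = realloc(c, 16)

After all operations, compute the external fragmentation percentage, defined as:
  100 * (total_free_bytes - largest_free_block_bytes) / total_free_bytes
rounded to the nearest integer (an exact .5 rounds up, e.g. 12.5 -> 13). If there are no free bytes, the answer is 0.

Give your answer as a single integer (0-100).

Op 1: a = malloc(13) -> a = 0; heap: [0-12 ALLOC][13-46 FREE]
Op 2: b = malloc(13) -> b = 13; heap: [0-12 ALLOC][13-25 ALLOC][26-46 FREE]
Op 3: a = realloc(a, 10) -> a = 0; heap: [0-9 ALLOC][10-12 FREE][13-25 ALLOC][26-46 FREE]
Op 4: c = malloc(7) -> c = 26; heap: [0-9 ALLOC][10-12 FREE][13-25 ALLOC][26-32 ALLOC][33-46 FREE]
Op 5: free(a) -> (freed a); heap: [0-12 FREE][13-25 ALLOC][26-32 ALLOC][33-46 FREE]
Op 6: c = realloc(c, 16) -> c = 26; heap: [0-12 FREE][13-25 ALLOC][26-41 ALLOC][42-46 FREE]
Free blocks: [13 5] total_free=18 largest=13 -> 100*(18-13)/18 = 500/18 ≈ 27.778 -> rounds to 28

Answer: 28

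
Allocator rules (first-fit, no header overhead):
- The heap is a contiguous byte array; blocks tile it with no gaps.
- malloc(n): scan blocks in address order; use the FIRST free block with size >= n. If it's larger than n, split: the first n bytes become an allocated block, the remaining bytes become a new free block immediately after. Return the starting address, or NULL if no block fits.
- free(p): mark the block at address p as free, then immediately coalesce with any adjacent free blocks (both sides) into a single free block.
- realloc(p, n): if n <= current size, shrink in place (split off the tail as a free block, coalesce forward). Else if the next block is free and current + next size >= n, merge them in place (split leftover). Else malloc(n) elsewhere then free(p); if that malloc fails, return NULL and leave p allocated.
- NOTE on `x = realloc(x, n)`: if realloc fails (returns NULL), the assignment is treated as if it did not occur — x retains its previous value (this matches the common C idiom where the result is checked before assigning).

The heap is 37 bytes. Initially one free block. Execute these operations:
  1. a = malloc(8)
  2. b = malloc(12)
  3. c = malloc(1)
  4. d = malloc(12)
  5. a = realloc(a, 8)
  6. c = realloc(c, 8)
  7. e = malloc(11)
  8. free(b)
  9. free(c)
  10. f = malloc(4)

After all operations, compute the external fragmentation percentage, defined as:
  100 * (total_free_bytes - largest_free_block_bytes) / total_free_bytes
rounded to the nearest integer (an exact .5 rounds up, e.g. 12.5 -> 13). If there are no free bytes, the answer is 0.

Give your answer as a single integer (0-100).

Answer: 31

Derivation:
Op 1: a = malloc(8) -> a = 0; heap: [0-7 ALLOC][8-36 FREE]
Op 2: b = malloc(12) -> b = 8; heap: [0-7 ALLOC][8-19 ALLOC][20-36 FREE]
Op 3: c = malloc(1) -> c = 20; heap: [0-7 ALLOC][8-19 ALLOC][20-20 ALLOC][21-36 FREE]
Op 4: d = malloc(12) -> d = 21; heap: [0-7 ALLOC][8-19 ALLOC][20-20 ALLOC][21-32 ALLOC][33-36 FREE]
Op 5: a = realloc(a, 8) -> a = 0; heap: [0-7 ALLOC][8-19 ALLOC][20-20 ALLOC][21-32 ALLOC][33-36 FREE]
Op 6: c = realloc(c, 8) -> NULL (c unchanged); heap: [0-7 ALLOC][8-19 ALLOC][20-20 ALLOC][21-32 ALLOC][33-36 FREE]
Op 7: e = malloc(11) -> e = NULL; heap: [0-7 ALLOC][8-19 ALLOC][20-20 ALLOC][21-32 ALLOC][33-36 FREE]
Op 8: free(b) -> (freed b); heap: [0-7 ALLOC][8-19 FREE][20-20 ALLOC][21-32 ALLOC][33-36 FREE]
Op 9: free(c) -> (freed c); heap: [0-7 ALLOC][8-20 FREE][21-32 ALLOC][33-36 FREE]
Op 10: f = malloc(4) -> f = 8; heap: [0-7 ALLOC][8-11 ALLOC][12-20 FREE][21-32 ALLOC][33-36 FREE]
Free blocks: [9 4] total_free=13 largest=9 -> 100*(13-9)/13 = 400/13 ≈ 30.769 -> rounds to 31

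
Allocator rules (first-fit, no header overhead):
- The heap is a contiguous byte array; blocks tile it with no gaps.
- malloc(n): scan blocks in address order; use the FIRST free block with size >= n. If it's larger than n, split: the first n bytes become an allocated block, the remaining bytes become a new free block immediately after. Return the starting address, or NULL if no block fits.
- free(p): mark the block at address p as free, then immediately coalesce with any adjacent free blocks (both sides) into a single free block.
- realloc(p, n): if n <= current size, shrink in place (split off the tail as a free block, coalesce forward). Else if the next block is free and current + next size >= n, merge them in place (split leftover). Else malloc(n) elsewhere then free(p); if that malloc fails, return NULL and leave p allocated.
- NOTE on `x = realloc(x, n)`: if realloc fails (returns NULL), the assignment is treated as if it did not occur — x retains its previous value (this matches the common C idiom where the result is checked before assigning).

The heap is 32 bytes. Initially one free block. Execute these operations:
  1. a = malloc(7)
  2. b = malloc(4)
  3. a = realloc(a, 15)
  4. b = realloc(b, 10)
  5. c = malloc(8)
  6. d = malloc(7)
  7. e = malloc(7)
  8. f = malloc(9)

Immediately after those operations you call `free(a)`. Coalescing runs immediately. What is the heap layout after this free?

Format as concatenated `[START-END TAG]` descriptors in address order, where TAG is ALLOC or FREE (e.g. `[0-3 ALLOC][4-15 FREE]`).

Op 1: a = malloc(7) -> a = 0; heap: [0-6 ALLOC][7-31 FREE]
Op 2: b = malloc(4) -> b = 7; heap: [0-6 ALLOC][7-10 ALLOC][11-31 FREE]
Op 3: a = realloc(a, 15) -> a = 11; heap: [0-6 FREE][7-10 ALLOC][11-25 ALLOC][26-31 FREE]
Op 4: b = realloc(b, 10) -> NULL (b unchanged); heap: [0-6 FREE][7-10 ALLOC][11-25 ALLOC][26-31 FREE]
Op 5: c = malloc(8) -> c = NULL; heap: [0-6 FREE][7-10 ALLOC][11-25 ALLOC][26-31 FREE]
Op 6: d = malloc(7) -> d = 0; heap: [0-6 ALLOC][7-10 ALLOC][11-25 ALLOC][26-31 FREE]
Op 7: e = malloc(7) -> e = NULL; heap: [0-6 ALLOC][7-10 ALLOC][11-25 ALLOC][26-31 FREE]
Op 8: f = malloc(9) -> f = NULL; heap: [0-6 ALLOC][7-10 ALLOC][11-25 ALLOC][26-31 FREE]
free(a): a = 11 -> block [11-25 ALLOC]; mark free, coalesce with adjacent free neighbors -> [0-6 ALLOC][7-10 ALLOC][11-31 FREE]

Answer: [0-6 ALLOC][7-10 ALLOC][11-31 FREE]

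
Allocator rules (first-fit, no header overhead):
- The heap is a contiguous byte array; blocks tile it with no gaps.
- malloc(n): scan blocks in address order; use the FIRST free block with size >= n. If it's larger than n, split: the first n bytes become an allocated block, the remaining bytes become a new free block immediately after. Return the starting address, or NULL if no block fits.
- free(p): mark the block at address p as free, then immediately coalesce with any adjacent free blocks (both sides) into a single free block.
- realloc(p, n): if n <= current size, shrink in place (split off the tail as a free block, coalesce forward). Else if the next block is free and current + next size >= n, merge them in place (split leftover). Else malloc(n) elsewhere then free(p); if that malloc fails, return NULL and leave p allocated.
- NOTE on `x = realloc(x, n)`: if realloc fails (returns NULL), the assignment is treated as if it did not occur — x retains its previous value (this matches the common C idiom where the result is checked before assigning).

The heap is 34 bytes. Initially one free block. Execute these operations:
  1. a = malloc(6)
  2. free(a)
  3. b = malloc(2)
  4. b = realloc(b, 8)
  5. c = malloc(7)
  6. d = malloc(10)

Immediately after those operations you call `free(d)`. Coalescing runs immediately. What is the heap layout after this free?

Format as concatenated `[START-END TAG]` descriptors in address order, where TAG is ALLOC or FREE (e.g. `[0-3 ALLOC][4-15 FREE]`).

Answer: [0-7 ALLOC][8-14 ALLOC][15-33 FREE]

Derivation:
Op 1: a = malloc(6) -> a = 0; heap: [0-5 ALLOC][6-33 FREE]
Op 2: free(a) -> (freed a); heap: [0-33 FREE]
Op 3: b = malloc(2) -> b = 0; heap: [0-1 ALLOC][2-33 FREE]
Op 4: b = realloc(b, 8) -> b = 0; heap: [0-7 ALLOC][8-33 FREE]
Op 5: c = malloc(7) -> c = 8; heap: [0-7 ALLOC][8-14 ALLOC][15-33 FREE]
Op 6: d = malloc(10) -> d = 15; heap: [0-7 ALLOC][8-14 ALLOC][15-24 ALLOC][25-33 FREE]
free(d): d = 15 -> block [15-24 ALLOC]; mark free, coalesce with adjacent free neighbors -> [0-7 ALLOC][8-14 ALLOC][15-33 FREE]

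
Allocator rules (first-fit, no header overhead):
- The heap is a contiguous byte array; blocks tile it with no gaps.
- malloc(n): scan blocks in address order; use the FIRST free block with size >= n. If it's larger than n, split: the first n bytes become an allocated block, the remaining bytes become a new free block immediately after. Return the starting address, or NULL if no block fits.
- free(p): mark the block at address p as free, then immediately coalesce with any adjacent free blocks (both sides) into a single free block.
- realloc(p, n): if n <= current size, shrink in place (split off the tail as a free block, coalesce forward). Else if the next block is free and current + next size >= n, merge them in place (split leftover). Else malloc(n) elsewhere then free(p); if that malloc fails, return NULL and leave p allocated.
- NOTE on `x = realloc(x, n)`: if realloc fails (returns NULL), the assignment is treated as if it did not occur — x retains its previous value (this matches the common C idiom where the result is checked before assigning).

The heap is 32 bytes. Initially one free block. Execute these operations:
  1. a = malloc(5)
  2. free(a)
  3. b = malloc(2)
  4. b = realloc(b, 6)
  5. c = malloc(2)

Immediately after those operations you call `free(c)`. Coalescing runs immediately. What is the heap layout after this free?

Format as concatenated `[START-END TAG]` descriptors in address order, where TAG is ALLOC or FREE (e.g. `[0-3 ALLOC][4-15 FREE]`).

Op 1: a = malloc(5) -> a = 0; heap: [0-4 ALLOC][5-31 FREE]
Op 2: free(a) -> (freed a); heap: [0-31 FREE]
Op 3: b = malloc(2) -> b = 0; heap: [0-1 ALLOC][2-31 FREE]
Op 4: b = realloc(b, 6) -> b = 0; heap: [0-5 ALLOC][6-31 FREE]
Op 5: c = malloc(2) -> c = 6; heap: [0-5 ALLOC][6-7 ALLOC][8-31 FREE]
free(c): c = 6 -> block [6-7 ALLOC]; mark free, coalesce with adjacent free neighbors -> [0-5 ALLOC][6-31 FREE]

Answer: [0-5 ALLOC][6-31 FREE]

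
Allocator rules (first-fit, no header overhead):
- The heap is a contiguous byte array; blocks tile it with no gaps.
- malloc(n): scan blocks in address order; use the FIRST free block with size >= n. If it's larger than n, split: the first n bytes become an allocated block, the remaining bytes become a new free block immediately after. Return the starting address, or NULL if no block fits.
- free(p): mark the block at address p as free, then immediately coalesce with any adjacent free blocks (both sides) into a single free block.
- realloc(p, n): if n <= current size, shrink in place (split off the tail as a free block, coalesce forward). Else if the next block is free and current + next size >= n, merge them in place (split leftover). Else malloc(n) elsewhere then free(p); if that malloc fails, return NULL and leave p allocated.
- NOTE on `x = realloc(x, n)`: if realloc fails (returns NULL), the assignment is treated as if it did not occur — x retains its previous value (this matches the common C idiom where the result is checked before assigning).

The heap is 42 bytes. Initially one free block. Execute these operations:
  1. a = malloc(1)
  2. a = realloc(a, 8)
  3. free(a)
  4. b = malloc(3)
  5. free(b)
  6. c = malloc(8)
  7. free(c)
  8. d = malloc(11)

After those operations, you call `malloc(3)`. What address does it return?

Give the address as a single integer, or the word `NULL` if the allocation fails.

Op 1: a = malloc(1) -> a = 0; heap: [0-0 ALLOC][1-41 FREE]
Op 2: a = realloc(a, 8) -> a = 0; heap: [0-7 ALLOC][8-41 FREE]
Op 3: free(a) -> (freed a); heap: [0-41 FREE]
Op 4: b = malloc(3) -> b = 0; heap: [0-2 ALLOC][3-41 FREE]
Op 5: free(b) -> (freed b); heap: [0-41 FREE]
Op 6: c = malloc(8) -> c = 0; heap: [0-7 ALLOC][8-41 FREE]
Op 7: free(c) -> (freed c); heap: [0-41 FREE]
Op 8: d = malloc(11) -> d = 0; heap: [0-10 ALLOC][11-41 FREE]
malloc(3): first-fit scan over [0-10 ALLOC][11-41 FREE] -> 11

Answer: 11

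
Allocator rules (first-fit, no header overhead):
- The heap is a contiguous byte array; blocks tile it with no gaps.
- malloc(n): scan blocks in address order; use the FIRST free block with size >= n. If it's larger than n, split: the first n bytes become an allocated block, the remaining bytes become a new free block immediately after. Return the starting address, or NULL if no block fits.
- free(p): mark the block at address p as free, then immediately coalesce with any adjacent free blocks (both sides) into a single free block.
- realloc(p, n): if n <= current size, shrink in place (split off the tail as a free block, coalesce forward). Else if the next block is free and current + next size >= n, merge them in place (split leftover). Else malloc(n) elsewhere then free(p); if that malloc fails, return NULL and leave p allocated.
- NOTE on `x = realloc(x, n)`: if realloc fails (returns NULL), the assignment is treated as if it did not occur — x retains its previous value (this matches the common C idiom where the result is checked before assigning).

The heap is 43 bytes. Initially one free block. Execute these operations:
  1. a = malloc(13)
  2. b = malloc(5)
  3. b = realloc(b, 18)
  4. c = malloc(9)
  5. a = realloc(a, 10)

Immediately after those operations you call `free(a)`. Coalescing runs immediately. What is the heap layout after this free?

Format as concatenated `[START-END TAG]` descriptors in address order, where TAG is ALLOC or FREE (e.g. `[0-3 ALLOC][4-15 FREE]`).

Op 1: a = malloc(13) -> a = 0; heap: [0-12 ALLOC][13-42 FREE]
Op 2: b = malloc(5) -> b = 13; heap: [0-12 ALLOC][13-17 ALLOC][18-42 FREE]
Op 3: b = realloc(b, 18) -> b = 13; heap: [0-12 ALLOC][13-30 ALLOC][31-42 FREE]
Op 4: c = malloc(9) -> c = 31; heap: [0-12 ALLOC][13-30 ALLOC][31-39 ALLOC][40-42 FREE]
Op 5: a = realloc(a, 10) -> a = 0; heap: [0-9 ALLOC][10-12 FREE][13-30 ALLOC][31-39 ALLOC][40-42 FREE]
free(a): a = 0 -> block [0-9 ALLOC]; mark free, coalesce with adjacent free neighbors -> [0-12 FREE][13-30 ALLOC][31-39 ALLOC][40-42 FREE]

Answer: [0-12 FREE][13-30 ALLOC][31-39 ALLOC][40-42 FREE]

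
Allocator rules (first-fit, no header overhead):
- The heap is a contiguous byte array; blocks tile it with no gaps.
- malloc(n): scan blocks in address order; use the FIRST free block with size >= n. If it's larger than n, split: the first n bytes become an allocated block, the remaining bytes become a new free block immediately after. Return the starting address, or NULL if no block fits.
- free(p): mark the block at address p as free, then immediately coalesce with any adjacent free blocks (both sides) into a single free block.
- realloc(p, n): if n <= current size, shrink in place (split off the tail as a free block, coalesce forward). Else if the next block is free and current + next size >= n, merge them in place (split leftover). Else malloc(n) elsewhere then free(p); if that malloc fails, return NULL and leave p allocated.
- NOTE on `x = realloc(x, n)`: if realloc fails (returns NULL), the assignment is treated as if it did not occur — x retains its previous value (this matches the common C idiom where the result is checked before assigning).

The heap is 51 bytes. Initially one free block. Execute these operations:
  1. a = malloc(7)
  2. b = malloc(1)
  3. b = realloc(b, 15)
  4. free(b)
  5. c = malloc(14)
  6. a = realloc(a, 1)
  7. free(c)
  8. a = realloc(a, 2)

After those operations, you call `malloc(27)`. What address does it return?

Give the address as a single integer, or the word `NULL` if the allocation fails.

Answer: 2

Derivation:
Op 1: a = malloc(7) -> a = 0; heap: [0-6 ALLOC][7-50 FREE]
Op 2: b = malloc(1) -> b = 7; heap: [0-6 ALLOC][7-7 ALLOC][8-50 FREE]
Op 3: b = realloc(b, 15) -> b = 7; heap: [0-6 ALLOC][7-21 ALLOC][22-50 FREE]
Op 4: free(b) -> (freed b); heap: [0-6 ALLOC][7-50 FREE]
Op 5: c = malloc(14) -> c = 7; heap: [0-6 ALLOC][7-20 ALLOC][21-50 FREE]
Op 6: a = realloc(a, 1) -> a = 0; heap: [0-0 ALLOC][1-6 FREE][7-20 ALLOC][21-50 FREE]
Op 7: free(c) -> (freed c); heap: [0-0 ALLOC][1-50 FREE]
Op 8: a = realloc(a, 2) -> a = 0; heap: [0-1 ALLOC][2-50 FREE]
malloc(27): first-fit scan over [0-1 ALLOC][2-50 FREE] -> 2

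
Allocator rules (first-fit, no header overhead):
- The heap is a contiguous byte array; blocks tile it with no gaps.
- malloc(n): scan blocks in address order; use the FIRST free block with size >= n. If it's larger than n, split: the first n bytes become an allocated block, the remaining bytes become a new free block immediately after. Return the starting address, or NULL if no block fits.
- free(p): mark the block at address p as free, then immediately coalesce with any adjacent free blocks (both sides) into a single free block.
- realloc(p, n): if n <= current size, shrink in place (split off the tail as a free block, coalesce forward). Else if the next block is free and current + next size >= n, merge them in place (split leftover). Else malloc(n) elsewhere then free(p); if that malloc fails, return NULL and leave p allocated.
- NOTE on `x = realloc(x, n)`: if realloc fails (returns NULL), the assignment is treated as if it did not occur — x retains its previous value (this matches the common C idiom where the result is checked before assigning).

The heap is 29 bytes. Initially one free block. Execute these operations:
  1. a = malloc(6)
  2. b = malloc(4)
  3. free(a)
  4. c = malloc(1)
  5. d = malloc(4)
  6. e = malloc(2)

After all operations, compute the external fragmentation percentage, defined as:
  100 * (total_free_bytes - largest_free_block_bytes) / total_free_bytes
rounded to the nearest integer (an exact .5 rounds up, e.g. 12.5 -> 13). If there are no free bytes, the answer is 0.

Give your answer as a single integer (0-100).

Answer: 6

Derivation:
Op 1: a = malloc(6) -> a = 0; heap: [0-5 ALLOC][6-28 FREE]
Op 2: b = malloc(4) -> b = 6; heap: [0-5 ALLOC][6-9 ALLOC][10-28 FREE]
Op 3: free(a) -> (freed a); heap: [0-5 FREE][6-9 ALLOC][10-28 FREE]
Op 4: c = malloc(1) -> c = 0; heap: [0-0 ALLOC][1-5 FREE][6-9 ALLOC][10-28 FREE]
Op 5: d = malloc(4) -> d = 1; heap: [0-0 ALLOC][1-4 ALLOC][5-5 FREE][6-9 ALLOC][10-28 FREE]
Op 6: e = malloc(2) -> e = 10; heap: [0-0 ALLOC][1-4 ALLOC][5-5 FREE][6-9 ALLOC][10-11 ALLOC][12-28 FREE]
Free blocks: [1 17] total_free=18 largest=17 -> 100*(18-17)/18 = 100/18 ≈ 5.556 -> rounds to 6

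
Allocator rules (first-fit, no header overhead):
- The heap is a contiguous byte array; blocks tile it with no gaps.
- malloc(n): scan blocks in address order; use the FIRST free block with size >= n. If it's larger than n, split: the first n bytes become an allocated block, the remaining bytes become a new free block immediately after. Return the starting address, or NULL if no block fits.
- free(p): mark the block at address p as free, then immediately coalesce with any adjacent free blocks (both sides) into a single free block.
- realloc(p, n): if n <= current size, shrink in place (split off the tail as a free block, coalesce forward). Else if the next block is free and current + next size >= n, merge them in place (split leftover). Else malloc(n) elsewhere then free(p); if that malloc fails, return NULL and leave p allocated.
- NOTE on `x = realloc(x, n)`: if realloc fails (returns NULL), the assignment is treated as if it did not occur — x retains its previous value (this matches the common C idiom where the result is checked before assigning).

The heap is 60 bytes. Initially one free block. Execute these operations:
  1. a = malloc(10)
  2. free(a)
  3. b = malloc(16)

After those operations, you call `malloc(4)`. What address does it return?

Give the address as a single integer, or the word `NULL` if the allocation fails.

Answer: 16

Derivation:
Op 1: a = malloc(10) -> a = 0; heap: [0-9 ALLOC][10-59 FREE]
Op 2: free(a) -> (freed a); heap: [0-59 FREE]
Op 3: b = malloc(16) -> b = 0; heap: [0-15 ALLOC][16-59 FREE]
malloc(4): first-fit scan over [0-15 ALLOC][16-59 FREE] -> 16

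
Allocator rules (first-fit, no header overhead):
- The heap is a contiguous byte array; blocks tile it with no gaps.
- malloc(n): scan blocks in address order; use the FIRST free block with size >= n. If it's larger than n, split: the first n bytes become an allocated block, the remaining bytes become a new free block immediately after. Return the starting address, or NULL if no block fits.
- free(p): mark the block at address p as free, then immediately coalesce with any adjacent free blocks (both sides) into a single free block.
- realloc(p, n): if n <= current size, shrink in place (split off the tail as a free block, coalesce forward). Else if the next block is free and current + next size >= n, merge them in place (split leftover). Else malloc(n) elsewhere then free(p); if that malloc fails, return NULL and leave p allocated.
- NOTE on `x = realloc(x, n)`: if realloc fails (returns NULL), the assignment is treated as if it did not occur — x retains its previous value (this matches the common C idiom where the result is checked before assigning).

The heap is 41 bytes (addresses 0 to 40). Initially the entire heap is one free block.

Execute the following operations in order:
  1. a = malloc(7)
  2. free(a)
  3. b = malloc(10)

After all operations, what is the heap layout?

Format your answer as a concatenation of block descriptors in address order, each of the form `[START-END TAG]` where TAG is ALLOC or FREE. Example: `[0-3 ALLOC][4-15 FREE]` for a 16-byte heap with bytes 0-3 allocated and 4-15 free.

Answer: [0-9 ALLOC][10-40 FREE]

Derivation:
Op 1: a = malloc(7) -> a = 0; heap: [0-6 ALLOC][7-40 FREE]
Op 2: free(a) -> (freed a); heap: [0-40 FREE]
Op 3: b = malloc(10) -> b = 0; heap: [0-9 ALLOC][10-40 FREE]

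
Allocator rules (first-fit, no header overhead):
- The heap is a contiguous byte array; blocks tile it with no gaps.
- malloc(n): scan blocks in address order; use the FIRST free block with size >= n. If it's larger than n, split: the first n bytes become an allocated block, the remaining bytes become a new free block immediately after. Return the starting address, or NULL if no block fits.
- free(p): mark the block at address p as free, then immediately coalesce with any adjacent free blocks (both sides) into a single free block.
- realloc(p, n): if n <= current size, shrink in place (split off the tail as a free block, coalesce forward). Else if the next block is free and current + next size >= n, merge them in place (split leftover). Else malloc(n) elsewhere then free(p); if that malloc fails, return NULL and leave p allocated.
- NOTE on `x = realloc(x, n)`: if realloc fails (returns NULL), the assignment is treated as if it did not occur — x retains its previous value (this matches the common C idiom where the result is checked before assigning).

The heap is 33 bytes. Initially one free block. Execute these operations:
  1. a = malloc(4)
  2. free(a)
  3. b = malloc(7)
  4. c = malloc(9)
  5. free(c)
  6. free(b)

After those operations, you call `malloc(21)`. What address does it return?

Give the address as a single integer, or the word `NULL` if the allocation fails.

Op 1: a = malloc(4) -> a = 0; heap: [0-3 ALLOC][4-32 FREE]
Op 2: free(a) -> (freed a); heap: [0-32 FREE]
Op 3: b = malloc(7) -> b = 0; heap: [0-6 ALLOC][7-32 FREE]
Op 4: c = malloc(9) -> c = 7; heap: [0-6 ALLOC][7-15 ALLOC][16-32 FREE]
Op 5: free(c) -> (freed c); heap: [0-6 ALLOC][7-32 FREE]
Op 6: free(b) -> (freed b); heap: [0-32 FREE]
malloc(21): first-fit scan over [0-32 FREE] -> 0

Answer: 0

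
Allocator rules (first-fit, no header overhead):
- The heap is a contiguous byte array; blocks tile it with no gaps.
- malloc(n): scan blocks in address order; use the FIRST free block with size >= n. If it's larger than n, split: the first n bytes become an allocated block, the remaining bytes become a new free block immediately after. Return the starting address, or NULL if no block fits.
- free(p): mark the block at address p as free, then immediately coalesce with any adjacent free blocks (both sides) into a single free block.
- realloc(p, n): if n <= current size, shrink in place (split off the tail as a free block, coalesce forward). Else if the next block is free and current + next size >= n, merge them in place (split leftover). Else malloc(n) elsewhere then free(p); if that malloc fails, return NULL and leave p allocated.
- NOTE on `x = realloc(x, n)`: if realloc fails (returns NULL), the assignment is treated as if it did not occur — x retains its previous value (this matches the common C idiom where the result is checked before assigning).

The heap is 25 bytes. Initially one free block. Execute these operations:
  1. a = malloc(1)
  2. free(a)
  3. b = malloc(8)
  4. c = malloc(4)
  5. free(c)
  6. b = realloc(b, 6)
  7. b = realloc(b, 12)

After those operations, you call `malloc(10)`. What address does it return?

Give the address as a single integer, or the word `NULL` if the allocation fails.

Op 1: a = malloc(1) -> a = 0; heap: [0-0 ALLOC][1-24 FREE]
Op 2: free(a) -> (freed a); heap: [0-24 FREE]
Op 3: b = malloc(8) -> b = 0; heap: [0-7 ALLOC][8-24 FREE]
Op 4: c = malloc(4) -> c = 8; heap: [0-7 ALLOC][8-11 ALLOC][12-24 FREE]
Op 5: free(c) -> (freed c); heap: [0-7 ALLOC][8-24 FREE]
Op 6: b = realloc(b, 6) -> b = 0; heap: [0-5 ALLOC][6-24 FREE]
Op 7: b = realloc(b, 12) -> b = 0; heap: [0-11 ALLOC][12-24 FREE]
malloc(10): first-fit scan over [0-11 ALLOC][12-24 FREE] -> 12

Answer: 12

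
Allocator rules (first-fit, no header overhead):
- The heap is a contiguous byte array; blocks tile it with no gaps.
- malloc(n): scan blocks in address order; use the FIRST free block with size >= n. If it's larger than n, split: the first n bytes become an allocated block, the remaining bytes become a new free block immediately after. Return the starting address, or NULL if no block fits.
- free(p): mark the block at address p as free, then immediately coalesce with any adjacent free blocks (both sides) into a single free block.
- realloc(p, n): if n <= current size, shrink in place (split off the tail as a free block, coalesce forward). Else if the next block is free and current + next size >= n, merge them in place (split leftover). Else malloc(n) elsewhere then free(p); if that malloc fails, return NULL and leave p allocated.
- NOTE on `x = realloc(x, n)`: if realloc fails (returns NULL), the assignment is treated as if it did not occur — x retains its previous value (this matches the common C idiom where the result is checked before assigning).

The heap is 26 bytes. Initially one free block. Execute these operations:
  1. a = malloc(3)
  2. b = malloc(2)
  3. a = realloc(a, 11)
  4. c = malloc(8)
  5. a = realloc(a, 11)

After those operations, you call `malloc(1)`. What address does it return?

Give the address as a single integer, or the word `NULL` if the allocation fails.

Op 1: a = malloc(3) -> a = 0; heap: [0-2 ALLOC][3-25 FREE]
Op 2: b = malloc(2) -> b = 3; heap: [0-2 ALLOC][3-4 ALLOC][5-25 FREE]
Op 3: a = realloc(a, 11) -> a = 5; heap: [0-2 FREE][3-4 ALLOC][5-15 ALLOC][16-25 FREE]
Op 4: c = malloc(8) -> c = 16; heap: [0-2 FREE][3-4 ALLOC][5-15 ALLOC][16-23 ALLOC][24-25 FREE]
Op 5: a = realloc(a, 11) -> a = 5; heap: [0-2 FREE][3-4 ALLOC][5-15 ALLOC][16-23 ALLOC][24-25 FREE]
malloc(1): first-fit scan over [0-2 FREE][3-4 ALLOC][5-15 ALLOC][16-23 ALLOC][24-25 FREE] -> 0

Answer: 0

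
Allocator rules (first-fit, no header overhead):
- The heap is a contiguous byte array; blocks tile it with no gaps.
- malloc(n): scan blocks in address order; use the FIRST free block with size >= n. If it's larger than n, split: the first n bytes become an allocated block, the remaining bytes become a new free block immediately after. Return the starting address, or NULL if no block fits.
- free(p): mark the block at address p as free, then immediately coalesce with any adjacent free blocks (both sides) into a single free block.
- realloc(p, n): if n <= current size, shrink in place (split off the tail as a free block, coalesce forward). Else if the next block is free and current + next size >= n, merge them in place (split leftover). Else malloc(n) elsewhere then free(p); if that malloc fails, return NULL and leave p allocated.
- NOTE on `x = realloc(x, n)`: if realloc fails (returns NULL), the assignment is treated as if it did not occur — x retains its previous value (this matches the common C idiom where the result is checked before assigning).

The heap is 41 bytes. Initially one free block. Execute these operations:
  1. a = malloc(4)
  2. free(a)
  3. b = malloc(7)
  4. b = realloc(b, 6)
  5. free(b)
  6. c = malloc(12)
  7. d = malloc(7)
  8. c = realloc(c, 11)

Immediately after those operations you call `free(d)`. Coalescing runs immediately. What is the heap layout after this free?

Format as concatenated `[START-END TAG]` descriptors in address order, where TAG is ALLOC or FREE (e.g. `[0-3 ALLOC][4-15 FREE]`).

Answer: [0-10 ALLOC][11-40 FREE]

Derivation:
Op 1: a = malloc(4) -> a = 0; heap: [0-3 ALLOC][4-40 FREE]
Op 2: free(a) -> (freed a); heap: [0-40 FREE]
Op 3: b = malloc(7) -> b = 0; heap: [0-6 ALLOC][7-40 FREE]
Op 4: b = realloc(b, 6) -> b = 0; heap: [0-5 ALLOC][6-40 FREE]
Op 5: free(b) -> (freed b); heap: [0-40 FREE]
Op 6: c = malloc(12) -> c = 0; heap: [0-11 ALLOC][12-40 FREE]
Op 7: d = malloc(7) -> d = 12; heap: [0-11 ALLOC][12-18 ALLOC][19-40 FREE]
Op 8: c = realloc(c, 11) -> c = 0; heap: [0-10 ALLOC][11-11 FREE][12-18 ALLOC][19-40 FREE]
free(d): d = 12 -> block [12-18 ALLOC]; mark free, coalesce with adjacent free neighbors -> [0-10 ALLOC][11-40 FREE]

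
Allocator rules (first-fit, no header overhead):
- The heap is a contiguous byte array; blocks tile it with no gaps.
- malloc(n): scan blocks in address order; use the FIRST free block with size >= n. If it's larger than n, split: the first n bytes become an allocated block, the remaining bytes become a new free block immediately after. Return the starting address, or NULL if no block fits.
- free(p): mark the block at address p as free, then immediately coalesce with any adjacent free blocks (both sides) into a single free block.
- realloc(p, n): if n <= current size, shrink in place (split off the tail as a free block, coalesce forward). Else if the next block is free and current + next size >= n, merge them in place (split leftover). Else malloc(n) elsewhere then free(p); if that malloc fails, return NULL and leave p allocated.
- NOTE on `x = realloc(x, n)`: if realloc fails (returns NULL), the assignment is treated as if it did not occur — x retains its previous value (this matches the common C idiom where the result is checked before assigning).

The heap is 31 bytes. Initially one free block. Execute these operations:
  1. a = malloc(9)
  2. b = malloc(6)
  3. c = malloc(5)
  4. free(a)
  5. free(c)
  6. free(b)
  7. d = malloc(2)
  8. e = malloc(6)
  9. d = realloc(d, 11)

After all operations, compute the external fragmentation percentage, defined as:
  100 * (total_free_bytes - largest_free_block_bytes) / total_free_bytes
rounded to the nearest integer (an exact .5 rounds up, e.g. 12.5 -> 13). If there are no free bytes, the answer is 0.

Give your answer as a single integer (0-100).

Op 1: a = malloc(9) -> a = 0; heap: [0-8 ALLOC][9-30 FREE]
Op 2: b = malloc(6) -> b = 9; heap: [0-8 ALLOC][9-14 ALLOC][15-30 FREE]
Op 3: c = malloc(5) -> c = 15; heap: [0-8 ALLOC][9-14 ALLOC][15-19 ALLOC][20-30 FREE]
Op 4: free(a) -> (freed a); heap: [0-8 FREE][9-14 ALLOC][15-19 ALLOC][20-30 FREE]
Op 5: free(c) -> (freed c); heap: [0-8 FREE][9-14 ALLOC][15-30 FREE]
Op 6: free(b) -> (freed b); heap: [0-30 FREE]
Op 7: d = malloc(2) -> d = 0; heap: [0-1 ALLOC][2-30 FREE]
Op 8: e = malloc(6) -> e = 2; heap: [0-1 ALLOC][2-7 ALLOC][8-30 FREE]
Op 9: d = realloc(d, 11) -> d = 8; heap: [0-1 FREE][2-7 ALLOC][8-18 ALLOC][19-30 FREE]
Free blocks: [2 12] total_free=14 largest=12 -> 100*(14-12)/14 = 200/14 ≈ 14.286 -> rounds to 14

Answer: 14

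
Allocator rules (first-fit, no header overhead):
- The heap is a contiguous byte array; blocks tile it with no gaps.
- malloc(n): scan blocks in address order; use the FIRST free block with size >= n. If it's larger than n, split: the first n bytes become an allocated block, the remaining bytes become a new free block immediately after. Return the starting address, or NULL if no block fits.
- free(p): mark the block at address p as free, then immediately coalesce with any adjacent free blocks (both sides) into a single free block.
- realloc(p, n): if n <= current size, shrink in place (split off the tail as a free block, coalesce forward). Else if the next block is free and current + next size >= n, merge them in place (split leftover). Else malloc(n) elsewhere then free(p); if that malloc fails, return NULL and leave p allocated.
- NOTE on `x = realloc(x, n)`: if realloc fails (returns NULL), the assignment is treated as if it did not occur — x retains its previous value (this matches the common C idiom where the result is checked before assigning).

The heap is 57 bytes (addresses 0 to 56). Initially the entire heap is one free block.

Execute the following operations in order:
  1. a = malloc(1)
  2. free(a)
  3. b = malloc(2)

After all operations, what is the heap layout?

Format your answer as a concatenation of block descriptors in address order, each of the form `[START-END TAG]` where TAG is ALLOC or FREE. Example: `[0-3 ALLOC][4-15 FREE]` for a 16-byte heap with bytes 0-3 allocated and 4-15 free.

Answer: [0-1 ALLOC][2-56 FREE]

Derivation:
Op 1: a = malloc(1) -> a = 0; heap: [0-0 ALLOC][1-56 FREE]
Op 2: free(a) -> (freed a); heap: [0-56 FREE]
Op 3: b = malloc(2) -> b = 0; heap: [0-1 ALLOC][2-56 FREE]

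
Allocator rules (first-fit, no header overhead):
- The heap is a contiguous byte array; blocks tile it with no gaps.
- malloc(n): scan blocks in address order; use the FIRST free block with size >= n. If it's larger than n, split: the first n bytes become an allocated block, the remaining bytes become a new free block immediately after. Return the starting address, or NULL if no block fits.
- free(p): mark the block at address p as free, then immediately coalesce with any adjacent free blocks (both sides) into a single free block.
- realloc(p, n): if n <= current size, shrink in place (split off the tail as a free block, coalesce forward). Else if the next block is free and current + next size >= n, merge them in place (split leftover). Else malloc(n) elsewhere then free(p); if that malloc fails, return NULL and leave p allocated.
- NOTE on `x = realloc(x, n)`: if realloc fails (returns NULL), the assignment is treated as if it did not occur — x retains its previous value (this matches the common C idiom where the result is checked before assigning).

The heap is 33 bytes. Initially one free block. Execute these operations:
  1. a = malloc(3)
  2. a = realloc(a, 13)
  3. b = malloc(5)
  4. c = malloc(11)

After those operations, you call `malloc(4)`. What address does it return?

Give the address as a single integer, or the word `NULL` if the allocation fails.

Op 1: a = malloc(3) -> a = 0; heap: [0-2 ALLOC][3-32 FREE]
Op 2: a = realloc(a, 13) -> a = 0; heap: [0-12 ALLOC][13-32 FREE]
Op 3: b = malloc(5) -> b = 13; heap: [0-12 ALLOC][13-17 ALLOC][18-32 FREE]
Op 4: c = malloc(11) -> c = 18; heap: [0-12 ALLOC][13-17 ALLOC][18-28 ALLOC][29-32 FREE]
malloc(4): first-fit scan over [0-12 ALLOC][13-17 ALLOC][18-28 ALLOC][29-32 FREE] -> 29

Answer: 29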